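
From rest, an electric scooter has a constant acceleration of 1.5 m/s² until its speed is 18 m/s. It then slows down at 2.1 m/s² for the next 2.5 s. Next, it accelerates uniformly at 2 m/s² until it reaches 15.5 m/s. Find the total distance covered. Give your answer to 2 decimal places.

165.86 m

Phase 1 (accelerating): v₀ = 0 m/s, a = 1.5 m/s².
v = v₀ + at → t = (18 − 0) / 1.5 = 12.0 s
v² = v₀² + 2aΔx → Δx = (18² − 0²)/(2·1.5) = 108 m

Phase 2 (decelerating): v₀ = 18.0 m/s, a = -2.1 m/s².
v = v₀ + at = 18.0 + (-2.1)(2.5) = 12.8 m/s
Δx = v₀t + ½at² = 18.0·2.5 + 0.5·-2.1·2.5² = 38.4 m

Phase 3 (accelerating): v₀ = 12.8 m/s, a = 2 m/s².
v = v₀ + at → t = (15.5 − 12.8) / 2 = 1.38 s
v² = v₀² + 2aΔx → Δx = (15.5² − 12.8²)/(2·2) = 19.4 m
Total distance = 108 + 38.4 + 19.4 = 166 m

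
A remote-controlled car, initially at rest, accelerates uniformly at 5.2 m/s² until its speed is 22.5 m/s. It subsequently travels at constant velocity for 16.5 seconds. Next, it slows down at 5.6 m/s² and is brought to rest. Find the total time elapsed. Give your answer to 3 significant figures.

24.8 s

Phase 1 (accelerating): v₀ = 0 m/s, a = 5.2 m/s².
v = v₀ + at → t = (22.5 − 0) / 5.2 = 4.33 s
v² = v₀² + 2aΔx → Δx = (22.5² − 0²)/(2·5.2) = 48.7 m

Phase 2 (constant speed): v₀ = 22.5 m/s, a = 0 m/s².
v = v₀ + at = 22.5 + (0)(16.5) = 22.5 m/s
Δx = v₀t + ½at² = 22.5·16.5 + 0.5·0·16.5² = 371 m

Phase 3 (decelerating): v₀ = 22.5 m/s, a = -5.6 m/s².
v = v₀ + at → t = (0 − 22.5) / -5.6 = 4.02 s
v² = v₀² + 2aΔx → Δx = (0² − 22.5²)/(2·-5.6) = 45.2 m
Total time = 4.33 + 16.5 + 4.02 = 24.8 s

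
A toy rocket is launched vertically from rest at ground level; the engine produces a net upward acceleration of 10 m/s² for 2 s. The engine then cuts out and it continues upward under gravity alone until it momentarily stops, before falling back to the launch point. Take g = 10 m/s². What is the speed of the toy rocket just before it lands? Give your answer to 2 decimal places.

28.28 m/s

Phase 1 (powered ascent): v₀ = 0 m/s, a = 10 m/s².
v = v₀ + at = 0 + (10)(2) = 20.0 m/s
Δx = v₀t + ½at² = 0·2 + 0.5·10·2² = 20.0 m

Phase 2 (coasting upward): v₀ = 20.0 m/s, a = -10 m/s².
v = v₀ + at → t = (0 − 20.0) / -10 = 2.00 s
v² = v₀² + 2aΔx → Δx = (0² − 20.0²)/(2·-10) = 20.0 m

Phase 3 (free fall): v₀ = 0 m/s, a = -10 m/s².
Falls 40.0 m from rest: t = √(2·40.0/10) = 2.83 s; v = g·t = 28.3 m/s.
Impact speed = 28.3 m/s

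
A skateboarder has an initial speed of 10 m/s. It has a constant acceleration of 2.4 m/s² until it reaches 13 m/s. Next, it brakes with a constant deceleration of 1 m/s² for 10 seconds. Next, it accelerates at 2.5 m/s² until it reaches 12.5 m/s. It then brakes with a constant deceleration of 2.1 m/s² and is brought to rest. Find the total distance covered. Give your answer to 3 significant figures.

161 m

Phase 1 (accelerating): v₀ = 10.0 m/s, a = 2.4 m/s².
v = v₀ + at → t = (13 − 10.0) / 2.4 = 1.25 s
v² = v₀² + 2aΔx → Δx = (13² − 10.0²)/(2·2.4) = 14.4 m

Phase 2 (decelerating): v₀ = 13.0 m/s, a = -1 m/s².
v = v₀ + at = 13.0 + (-1)(10) = 3.00 m/s
Δx = v₀t + ½at² = 13.0·10 + 0.5·-1·10² = 80.0 m

Phase 3 (accelerating): v₀ = 3.00 m/s, a = 2.5 m/s².
v = v₀ + at → t = (12.5 − 3.00) / 2.5 = 3.80 s
v² = v₀² + 2aΔx → Δx = (12.5² − 3.00²)/(2·2.5) = 29.4 m

Phase 4 (decelerating): v₀ = 12.5 m/s, a = -2.1 m/s².
v = v₀ + at → t = (0 − 12.5) / -2.1 = 5.95 s
v² = v₀² + 2aΔx → Δx = (0² − 12.5²)/(2·-2.1) = 37.2 m
Total distance = 14.4 + 80.0 + 29.4 + 37.2 = 161 m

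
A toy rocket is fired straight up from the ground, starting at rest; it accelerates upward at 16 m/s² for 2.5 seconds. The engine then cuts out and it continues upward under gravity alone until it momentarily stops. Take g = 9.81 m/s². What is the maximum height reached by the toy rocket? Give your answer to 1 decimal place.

131.5 m

Phase 1 (powered ascent): v₀ = 0 m/s, a = 16 m/s².
v = v₀ + at = 0 + (16)(2.5) = 40.0 m/s
Δx = v₀t + ½at² = 0·2.5 + 0.5·16·2.5² = 50.0 m

Phase 2 (coasting upward): v₀ = 40.0 m/s, a = -9.81 m/s².
v = v₀ + at → t = (0 − 40.0) / -9.81 = 4.08 s
v² = v₀² + 2aΔx → Δx = (0² − 40.0²)/(2·-9.81) = 81.5 m
Maximum height = 50.0 + 81.5 = 132 m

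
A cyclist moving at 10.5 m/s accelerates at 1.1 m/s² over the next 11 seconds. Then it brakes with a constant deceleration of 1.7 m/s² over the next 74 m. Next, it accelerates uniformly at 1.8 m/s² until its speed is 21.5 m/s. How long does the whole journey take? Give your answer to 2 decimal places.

Phase 1 (accelerating): v₀ = 10.5 m/s, a = 1.1 m/s².
v = v₀ + at = 10.5 + (1.1)(11) = 22.6 m/s
Δx = v₀t + ½at² = 10.5·11 + 0.5·1.1·11² = 182 m

Phase 2 (decelerating): v₀ = 22.6 m/s, a = -1.7 m/s².
v² = v₀² + 2aΔx = 22.6² + 2·-1.7·74 = 259 → v = 16.1 m/s
t = (v − v₀)/a = (16.1 − 22.6)/-1.7 = 3.82 s

Phase 3 (accelerating): v₀ = 16.1 m/s, a = 1.8 m/s².
v = v₀ + at → t = (21.5 − 16.1) / 1.8 = 3.00 s
v² = v₀² + 2aΔx → Δx = (21.5² − 16.1²)/(2·1.8) = 56.4 m
Total time = 11.0 + 3.82 + 3.00 = 17.8 s

17.83 s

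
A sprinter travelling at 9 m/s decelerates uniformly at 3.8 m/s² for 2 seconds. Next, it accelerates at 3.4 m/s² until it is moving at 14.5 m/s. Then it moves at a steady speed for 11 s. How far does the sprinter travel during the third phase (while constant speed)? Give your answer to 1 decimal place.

159.5 m

Phase 1 (decelerating): v₀ = 9.00 m/s, a = -3.8 m/s².
v = v₀ + at = 9.00 + (-3.8)(2) = 1.40 m/s
Δx = v₀t + ½at² = 9.00·2 + 0.5·-3.8·2² = 10.4 m

Phase 2 (accelerating): v₀ = 1.40 m/s, a = 3.4 m/s².
v = v₀ + at → t = (14.5 − 1.40) / 3.4 = 3.85 s
v² = v₀² + 2aΔx → Δx = (14.5² − 1.40²)/(2·3.4) = 30.6 m

Phase 3 (constant speed): v₀ = 14.5 m/s, a = 0 m/s².
v = v₀ + at = 14.5 + (0)(11) = 14.5 m/s
Δx = v₀t + ½at² = 14.5·11 + 0.5·0·11² = 160 m
Distance in phase 3 = 160 m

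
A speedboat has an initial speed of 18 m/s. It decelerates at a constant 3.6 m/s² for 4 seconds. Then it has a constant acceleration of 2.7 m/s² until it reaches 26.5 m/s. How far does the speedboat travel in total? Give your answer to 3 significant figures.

171 m

Phase 1 (decelerating): v₀ = 18.0 m/s, a = -3.6 m/s².
v = v₀ + at = 18.0 + (-3.6)(4) = 3.60 m/s
Δx = v₀t + ½at² = 18.0·4 + 0.5·-3.6·4² = 43.2 m

Phase 2 (accelerating): v₀ = 3.60 m/s, a = 2.7 m/s².
v = v₀ + at → t = (26.5 − 3.60) / 2.7 = 8.48 s
v² = v₀² + 2aΔx → Δx = (26.5² − 3.60²)/(2·2.7) = 128 m
Total distance = 43.2 + 128 = 171 m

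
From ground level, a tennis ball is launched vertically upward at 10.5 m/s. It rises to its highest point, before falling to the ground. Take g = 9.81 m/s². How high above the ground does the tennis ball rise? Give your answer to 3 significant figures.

5.62 m

Phase 1 (rising): v₀ = 10.5 m/s, a = -9.81 m/s².
v = v₀ + at → t = (0 − 10.5) / -9.81 = 1.07 s
v² = v₀² + 2aΔx → Δx = (0² − 10.5²)/(2·-9.81) = 5.62 m
Maximum height = 5.62 m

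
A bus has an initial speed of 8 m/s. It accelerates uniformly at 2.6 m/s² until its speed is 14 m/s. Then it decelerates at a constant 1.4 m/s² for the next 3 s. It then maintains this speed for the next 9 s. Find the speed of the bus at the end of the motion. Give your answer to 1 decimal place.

9.8 m/s

Phase 1 (accelerating): v₀ = 8.00 m/s, a = 2.6 m/s².
v = v₀ + at → t = (14 − 8.00) / 2.6 = 2.31 s
v² = v₀² + 2aΔx → Δx = (14² − 8.00²)/(2·2.6) = 25.4 m

Phase 2 (decelerating): v₀ = 14.0 m/s, a = -1.4 m/s².
v = v₀ + at = 14.0 + (-1.4)(3) = 9.80 m/s
Δx = v₀t + ½at² = 14.0·3 + 0.5·-1.4·3² = 35.7 m

Phase 3 (constant speed): v₀ = 9.80 m/s, a = 0 m/s².
v = v₀ + at = 9.80 + (0)(9) = 9.80 m/s
Δx = v₀t + ½at² = 9.80·9 + 0.5·0·9² = 88.2 m
Final speed = 9.80 m/s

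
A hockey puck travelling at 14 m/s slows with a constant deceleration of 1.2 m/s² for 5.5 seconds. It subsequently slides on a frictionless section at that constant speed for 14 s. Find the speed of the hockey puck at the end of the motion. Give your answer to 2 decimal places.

Phase 1 (decelerating): v₀ = 14.0 m/s, a = -1.2 m/s².
v = v₀ + at = 14.0 + (-1.2)(5.5) = 7.40 m/s
Δx = v₀t + ½at² = 14.0·5.5 + 0.5·-1.2·5.5² = 58.9 m

Phase 2 (constant speed): v₀ = 7.40 m/s, a = 0 m/s².
v = v₀ + at = 7.40 + (0)(14) = 7.40 m/s
Δx = v₀t + ½at² = 7.40·14 + 0.5·0·14² = 104 m
Final speed = 7.40 m/s

7.40 m/s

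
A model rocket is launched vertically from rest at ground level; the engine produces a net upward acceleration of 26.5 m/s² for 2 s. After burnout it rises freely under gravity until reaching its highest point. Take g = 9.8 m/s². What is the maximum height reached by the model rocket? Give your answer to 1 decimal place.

196.3 m

Phase 1 (powered ascent): v₀ = 0 m/s, a = 26.5 m/s².
v = v₀ + at = 0 + (26.5)(2) = 53.0 m/s
Δx = v₀t + ½at² = 0·2 + 0.5·26.5·2² = 53.0 m

Phase 2 (coasting upward): v₀ = 53.0 m/s, a = -9.8 m/s².
v = v₀ + at → t = (0 − 53.0) / -9.8 = 5.41 s
v² = v₀² + 2aΔx → Δx = (0² − 53.0²)/(2·-9.8) = 143 m
Maximum height = 53.0 + 143 = 196 m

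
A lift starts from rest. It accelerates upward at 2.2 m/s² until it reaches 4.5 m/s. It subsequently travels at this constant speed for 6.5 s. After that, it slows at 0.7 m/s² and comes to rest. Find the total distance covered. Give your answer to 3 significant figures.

48.3 m

Phase 1 (accelerating): v₀ = 0 m/s, a = 2.2 m/s².
v = v₀ + at → t = (4.5 − 0) / 2.2 = 2.05 s
v² = v₀² + 2aΔx → Δx = (4.5² − 0²)/(2·2.2) = 4.60 m

Phase 2 (constant speed): v₀ = 4.50 m/s, a = 0 m/s².
v = v₀ + at = 4.50 + (0)(6.5) = 4.50 m/s
Δx = v₀t + ½at² = 4.50·6.5 + 0.5·0·6.5² = 29.2 m

Phase 3 (decelerating): v₀ = 4.50 m/s, a = -0.7 m/s².
v = v₀ + at → t = (0 − 4.50) / -0.7 = 6.43 s
v² = v₀² + 2aΔx → Δx = (0² − 4.50²)/(2·-0.7) = 14.5 m
Total distance = 4.60 + 29.2 + 14.5 = 48.3 m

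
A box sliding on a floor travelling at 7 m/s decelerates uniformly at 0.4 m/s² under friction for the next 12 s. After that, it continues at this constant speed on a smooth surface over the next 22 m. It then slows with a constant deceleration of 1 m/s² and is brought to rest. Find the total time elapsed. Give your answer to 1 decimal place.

Phase 1 (decelerating): v₀ = 7.00 m/s, a = -0.4 m/s².
v = v₀ + at = 7.00 + (-0.4)(12) = 2.20 m/s
Δx = v₀t + ½at² = 7.00·12 + 0.5·-0.4·12² = 55.2 m

Phase 2 (constant speed): v₀ = 2.20 m/s, a = 0 m/s².
Constant speed: t = d/v = 22/2.20 = 10.0 s

Phase 3 (decelerating): v₀ = 2.20 m/s, a = -1 m/s².
v = v₀ + at → t = (0 − 2.20) / -1 = 2.20 s
v² = v₀² + 2aΔx → Δx = (0² − 2.20²)/(2·-1) = 2.42 m
Total time = 12.0 + 10.0 + 2.20 = 24.2 s

24.2 s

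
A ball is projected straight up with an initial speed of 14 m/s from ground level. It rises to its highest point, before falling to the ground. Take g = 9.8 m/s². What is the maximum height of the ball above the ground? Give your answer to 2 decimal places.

10.00 m

Phase 1 (rising): v₀ = 14.0 m/s, a = -9.8 m/s².
v = v₀ + at → t = (0 − 14.0) / -9.8 = 1.43 s
v² = v₀² + 2aΔx → Δx = (0² − 14.0²)/(2·-9.8) = 10.0 m
Maximum height = 10.0 m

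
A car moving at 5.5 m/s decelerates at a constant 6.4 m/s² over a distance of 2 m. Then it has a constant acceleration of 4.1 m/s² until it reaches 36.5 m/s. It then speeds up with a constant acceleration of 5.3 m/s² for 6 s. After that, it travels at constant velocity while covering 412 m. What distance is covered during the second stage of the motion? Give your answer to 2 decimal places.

Phase 1 (decelerating): v₀ = 5.50 m/s, a = -6.4 m/s².
v² = v₀² + 2aΔx = 5.50² + 2·-6.4·2 = 4.65 → v = 2.16 m/s
t = (v − v₀)/a = (2.16 − 5.50)/-6.4 = 0.522 s

Phase 2 (accelerating): v₀ = 2.16 m/s, a = 4.1 m/s².
v = v₀ + at → t = (36.5 − 2.16) / 4.1 = 8.38 s
v² = v₀² + 2aΔx → Δx = (36.5² − 2.16²)/(2·4.1) = 162 m
Distance in phase 2 = 162 m

161.90 m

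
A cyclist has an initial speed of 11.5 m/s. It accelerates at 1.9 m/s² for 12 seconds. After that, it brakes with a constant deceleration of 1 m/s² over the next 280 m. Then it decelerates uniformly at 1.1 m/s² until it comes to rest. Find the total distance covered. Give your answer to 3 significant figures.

Phase 1 (accelerating): v₀ = 11.5 m/s, a = 1.9 m/s².
v = v₀ + at = 11.5 + (1.9)(12) = 34.3 m/s
Δx = v₀t + ½at² = 11.5·12 + 0.5·1.9·12² = 275 m

Phase 2 (decelerating): v₀ = 34.3 m/s, a = -1 m/s².
v² = v₀² + 2aΔx = 34.3² + 2·-1·280 = 616 → v = 24.8 m/s
t = (v − v₀)/a = (24.8 − 34.3)/-1 = 9.47 s

Phase 3 (decelerating): v₀ = 24.8 m/s, a = -1.1 m/s².
v = v₀ + at → t = (0 − 24.8) / -1.1 = 22.6 s
v² = v₀² + 2aΔx → Δx = (0² − 24.8²)/(2·-1.1) = 280 m
Total distance = 275 + 280 + 280 = 835 m

835 m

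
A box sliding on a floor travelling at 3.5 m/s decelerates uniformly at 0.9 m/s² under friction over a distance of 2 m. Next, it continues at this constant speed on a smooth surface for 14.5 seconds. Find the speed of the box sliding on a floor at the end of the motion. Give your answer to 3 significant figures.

2.94 m/s

Phase 1 (decelerating): v₀ = 3.50 m/s, a = -0.9 m/s².
v² = v₀² + 2aΔx = 3.50² + 2·-0.9·2 = 8.65 → v = 2.94 m/s
t = (v − v₀)/a = (2.94 − 3.50)/-0.9 = 0.621 s

Phase 2 (constant speed): v₀ = 2.94 m/s, a = 0 m/s².
v = v₀ + at = 2.94 + (0)(14.5) = 2.94 m/s
Δx = v₀t + ½at² = 2.94·14.5 + 0.5·0·14.5² = 42.6 m
Final speed = 2.94 m/s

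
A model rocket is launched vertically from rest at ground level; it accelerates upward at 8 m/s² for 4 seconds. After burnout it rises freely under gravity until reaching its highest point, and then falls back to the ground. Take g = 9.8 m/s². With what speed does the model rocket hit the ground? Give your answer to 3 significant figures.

Phase 1 (powered ascent): v₀ = 0 m/s, a = 8 m/s².
v = v₀ + at = 0 + (8)(4) = 32.0 m/s
Δx = v₀t + ½at² = 0·4 + 0.5·8·4² = 64.0 m

Phase 2 (coasting upward): v₀ = 32.0 m/s, a = -9.8 m/s².
v = v₀ + at → t = (0 − 32.0) / -9.8 = 3.27 s
v² = v₀² + 2aΔx → Δx = (0² − 32.0²)/(2·-9.8) = 52.2 m

Phase 3 (free fall): v₀ = 0 m/s, a = -9.8 m/s².
Falls 116 m from rest: t = √(2·116/9.8) = 4.87 s; v = g·t = 47.7 m/s.
Impact speed = 47.7 m/s

47.7 m/s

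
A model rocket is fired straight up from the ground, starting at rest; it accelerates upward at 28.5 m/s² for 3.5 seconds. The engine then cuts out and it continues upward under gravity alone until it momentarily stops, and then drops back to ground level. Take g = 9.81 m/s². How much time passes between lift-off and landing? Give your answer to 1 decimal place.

25.5 s

Phase 1 (powered ascent): v₀ = 0 m/s, a = 28.5 m/s².
v = v₀ + at = 0 + (28.5)(3.5) = 99.8 m/s
Δx = v₀t + ½at² = 0·3.5 + 0.5·28.5·3.5² = 175 m

Phase 2 (coasting upward): v₀ = 99.8 m/s, a = -9.81 m/s².
v = v₀ + at → t = (0 − 99.8) / -9.81 = 10.2 s
v² = v₀² + 2aΔx → Δx = (0² − 99.8²)/(2·-9.81) = 507 m

Phase 3 (free fall): v₀ = 0 m/s, a = -9.81 m/s².
Falls 682 m from rest: t = √(2·682/9.81) = 11.8 s; v = g·t = 116 m/s.
Total time = 3.50 + 10.2 + 11.8 = 25.5 s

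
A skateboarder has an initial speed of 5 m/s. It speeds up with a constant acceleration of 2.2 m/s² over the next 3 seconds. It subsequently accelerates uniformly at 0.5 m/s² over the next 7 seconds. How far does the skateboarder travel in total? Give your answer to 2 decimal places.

118.35 m

Phase 1 (accelerating): v₀ = 5.00 m/s, a = 2.2 m/s².
v = v₀ + at = 5.00 + (2.2)(3) = 11.6 m/s
Δx = v₀t + ½at² = 5.00·3 + 0.5·2.2·3² = 24.9 m

Phase 2 (accelerating): v₀ = 11.6 m/s, a = 0.5 m/s².
v = v₀ + at = 11.6 + (0.5)(7) = 15.1 m/s
Δx = v₀t + ½at² = 11.6·7 + 0.5·0.5·7² = 93.5 m
Total distance = 24.9 + 93.5 = 118 m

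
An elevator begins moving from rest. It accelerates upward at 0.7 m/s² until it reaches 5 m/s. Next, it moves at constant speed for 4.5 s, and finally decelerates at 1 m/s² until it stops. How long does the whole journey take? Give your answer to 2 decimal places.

Phase 1 (accelerating): v₀ = 0 m/s, a = 0.7 m/s².
v = v₀ + at → t = (5 − 0) / 0.7 = 7.14 s
v² = v₀² + 2aΔx → Δx = (5² − 0²)/(2·0.7) = 17.9 m

Phase 2 (constant speed): v₀ = 5.00 m/s, a = 0 m/s².
v = v₀ + at = 5.00 + (0)(4.5) = 5.00 m/s
Δx = v₀t + ½at² = 5.00·4.5 + 0.5·0·4.5² = 22.5 m

Phase 3 (decelerating): v₀ = 5.00 m/s, a = -1 m/s².
v = v₀ + at → t = (0 − 5.00) / -1 = 5.00 s
v² = v₀² + 2aΔx → Δx = (0² − 5.00²)/(2·-1) = 12.5 m
Total time = 7.14 + 4.50 + 5.00 = 16.6 s

16.64 s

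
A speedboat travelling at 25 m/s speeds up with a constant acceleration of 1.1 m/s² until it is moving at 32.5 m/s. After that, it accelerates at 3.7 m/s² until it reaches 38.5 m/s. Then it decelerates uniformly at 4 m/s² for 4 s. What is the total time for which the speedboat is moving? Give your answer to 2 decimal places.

12.44 s

Phase 1 (accelerating): v₀ = 25.0 m/s, a = 1.1 m/s².
v = v₀ + at → t = (32.5 − 25.0) / 1.1 = 6.82 s
v² = v₀² + 2aΔx → Δx = (32.5² − 25.0²)/(2·1.1) = 196 m

Phase 2 (accelerating): v₀ = 32.5 m/s, a = 3.7 m/s².
v = v₀ + at → t = (38.5 − 32.5) / 3.7 = 1.62 s
v² = v₀² + 2aΔx → Δx = (38.5² − 32.5²)/(2·3.7) = 57.6 m

Phase 3 (decelerating): v₀ = 38.5 m/s, a = -4 m/s².
v = v₀ + at = 38.5 + (-4)(4) = 22.5 m/s
Δx = v₀t + ½at² = 38.5·4 + 0.5·-4·4² = 122 m
Total time = 6.82 + 1.62 + 4.00 = 12.4 s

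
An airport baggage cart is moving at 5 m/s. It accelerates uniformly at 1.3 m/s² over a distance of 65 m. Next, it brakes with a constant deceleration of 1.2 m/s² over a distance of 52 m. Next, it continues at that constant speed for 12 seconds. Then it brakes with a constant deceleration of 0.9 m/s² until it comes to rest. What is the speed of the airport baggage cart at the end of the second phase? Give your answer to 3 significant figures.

8.32 m/s

Phase 1 (accelerating): v₀ = 5.00 m/s, a = 1.3 m/s².
v² = v₀² + 2aΔx = 5.00² + 2·1.3·65 = 194 → v = 13.9 m/s
t = (v − v₀)/a = (13.9 − 5.00)/1.3 = 6.87 s

Phase 2 (decelerating): v₀ = 13.9 m/s, a = -1.2 m/s².
v² = v₀² + 2aΔx = 13.9² + 2·-1.2·52 = 69.2 → v = 8.32 m/s
t = (v − v₀)/a = (8.32 − 13.9)/-1.2 = 4.67 s
Speed at end of phase 2 = 8.32 m/s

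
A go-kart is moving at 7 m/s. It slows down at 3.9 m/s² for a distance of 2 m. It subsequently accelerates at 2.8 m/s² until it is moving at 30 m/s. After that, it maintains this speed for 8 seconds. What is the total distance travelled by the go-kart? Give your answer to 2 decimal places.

Phase 1 (decelerating): v₀ = 7.00 m/s, a = -3.9 m/s².
v² = v₀² + 2aΔx = 7.00² + 2·-3.9·2 = 33.4 → v = 5.78 m/s
t = (v − v₀)/a = (5.78 − 7.00)/-3.9 = 0.313 s

Phase 2 (accelerating): v₀ = 5.78 m/s, a = 2.8 m/s².
v = v₀ + at → t = (30 − 5.78) / 2.8 = 8.65 s
v² = v₀² + 2aΔx → Δx = (30² − 5.78²)/(2·2.8) = 155 m

Phase 3 (constant speed): v₀ = 30.0 m/s, a = 0 m/s².
v = v₀ + at = 30.0 + (0)(8) = 30.0 m/s
Δx = v₀t + ½at² = 30.0·8 + 0.5·0·8² = 240 m
Total distance = 2.00 + 155 + 240 = 397 m

396.75 m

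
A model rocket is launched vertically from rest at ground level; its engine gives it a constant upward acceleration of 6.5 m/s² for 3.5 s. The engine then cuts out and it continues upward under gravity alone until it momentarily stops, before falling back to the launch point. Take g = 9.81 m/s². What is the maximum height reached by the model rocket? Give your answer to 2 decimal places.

66.19 m

Phase 1 (powered ascent): v₀ = 0 m/s, a = 6.5 m/s².
v = v₀ + at = 0 + (6.5)(3.5) = 22.8 m/s
Δx = v₀t + ½at² = 0·3.5 + 0.5·6.5·3.5² = 39.8 m

Phase 2 (coasting upward): v₀ = 22.8 m/s, a = -9.81 m/s².
v = v₀ + at → t = (0 − 22.8) / -9.81 = 2.32 s
v² = v₀² + 2aΔx → Δx = (0² − 22.8²)/(2·-9.81) = 26.4 m
Maximum height = 39.8 + 26.4 = 66.2 m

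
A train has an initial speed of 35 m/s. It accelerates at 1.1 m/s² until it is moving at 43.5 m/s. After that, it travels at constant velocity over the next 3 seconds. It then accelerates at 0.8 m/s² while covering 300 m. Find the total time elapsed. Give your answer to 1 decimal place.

17.2 s

Phase 1 (accelerating): v₀ = 35.0 m/s, a = 1.1 m/s².
v = v₀ + at → t = (43.5 − 35.0) / 1.1 = 7.73 s
v² = v₀² + 2aΔx → Δx = (43.5² − 35.0²)/(2·1.1) = 303 m

Phase 2 (constant speed): v₀ = 43.5 m/s, a = 0 m/s².
v = v₀ + at = 43.5 + (0)(3) = 43.5 m/s
Δx = v₀t + ½at² = 43.5·3 + 0.5·0·3² = 130 m

Phase 3 (accelerating): v₀ = 43.5 m/s, a = 0.8 m/s².
v² = v₀² + 2aΔx = 43.5² + 2·0.8·300 = 2370 → v = 48.7 m/s
t = (v − v₀)/a = (48.7 − 43.5)/0.8 = 6.51 s
Total time = 7.73 + 3.00 + 6.51 = 17.2 s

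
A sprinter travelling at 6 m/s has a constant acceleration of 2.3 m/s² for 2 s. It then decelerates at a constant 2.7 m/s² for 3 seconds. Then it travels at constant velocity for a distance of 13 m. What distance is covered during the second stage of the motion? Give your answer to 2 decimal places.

Phase 1 (accelerating): v₀ = 6.00 m/s, a = 2.3 m/s².
v = v₀ + at = 6.00 + (2.3)(2) = 10.6 m/s
Δx = v₀t + ½at² = 6.00·2 + 0.5·2.3·2² = 16.6 m

Phase 2 (decelerating): v₀ = 10.6 m/s, a = -2.7 m/s².
v = v₀ + at = 10.6 + (-2.7)(3) = 2.50 m/s
Δx = v₀t + ½at² = 10.6·3 + 0.5·-2.7·3² = 19.6 m
Distance in phase 2 = 19.6 m

19.65 m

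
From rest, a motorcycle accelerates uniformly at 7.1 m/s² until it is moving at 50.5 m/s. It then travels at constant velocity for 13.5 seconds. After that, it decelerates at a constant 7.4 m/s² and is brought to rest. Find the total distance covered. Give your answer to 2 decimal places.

1033.66 m

Phase 1 (accelerating): v₀ = 0 m/s, a = 7.1 m/s².
v = v₀ + at → t = (50.5 − 0) / 7.1 = 7.11 s
v² = v₀² + 2aΔx → Δx = (50.5² − 0²)/(2·7.1) = 180 m

Phase 2 (constant speed): v₀ = 50.5 m/s, a = 0 m/s².
v = v₀ + at = 50.5 + (0)(13.5) = 50.5 m/s
Δx = v₀t + ½at² = 50.5·13.5 + 0.5·0·13.5² = 682 m

Phase 3 (decelerating): v₀ = 50.5 m/s, a = -7.4 m/s².
v = v₀ + at → t = (0 − 50.5) / -7.4 = 6.82 s
v² = v₀² + 2aΔx → Δx = (0² − 50.5²)/(2·-7.4) = 172 m
Total distance = 180 + 682 + 172 = 1030 m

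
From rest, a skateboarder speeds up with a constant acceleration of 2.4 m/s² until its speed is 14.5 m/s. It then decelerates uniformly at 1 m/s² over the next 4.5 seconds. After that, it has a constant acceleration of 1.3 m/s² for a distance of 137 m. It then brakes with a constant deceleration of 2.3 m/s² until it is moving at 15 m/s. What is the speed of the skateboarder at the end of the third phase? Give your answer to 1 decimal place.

Phase 1 (accelerating): v₀ = 0 m/s, a = 2.4 m/s².
v = v₀ + at → t = (14.5 − 0) / 2.4 = 6.04 s
v² = v₀² + 2aΔx → Δx = (14.5² − 0²)/(2·2.4) = 43.8 m

Phase 2 (decelerating): v₀ = 14.5 m/s, a = -1 m/s².
v = v₀ + at = 14.5 + (-1)(4.5) = 10.0 m/s
Δx = v₀t + ½at² = 14.5·4.5 + 0.5·-1·4.5² = 55.1 m

Phase 3 (accelerating): v₀ = 10.0 m/s, a = 1.3 m/s².
v² = v₀² + 2aΔx = 10.0² + 2·1.3·137 = 456 → v = 21.4 m/s
t = (v − v₀)/a = (21.4 − 10.0)/1.3 = 8.74 s
Speed at end of phase 3 = 21.4 m/s

21.4 m/s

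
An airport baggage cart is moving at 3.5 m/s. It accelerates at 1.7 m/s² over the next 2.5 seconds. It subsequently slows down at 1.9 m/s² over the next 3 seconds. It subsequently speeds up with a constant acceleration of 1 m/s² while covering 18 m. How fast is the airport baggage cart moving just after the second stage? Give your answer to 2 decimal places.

Phase 1 (accelerating): v₀ = 3.50 m/s, a = 1.7 m/s².
v = v₀ + at = 3.50 + (1.7)(2.5) = 7.75 m/s
Δx = v₀t + ½at² = 3.50·2.5 + 0.5·1.7·2.5² = 14.1 m

Phase 2 (decelerating): v₀ = 7.75 m/s, a = -1.9 m/s².
v = v₀ + at = 7.75 + (-1.9)(3) = 2.05 m/s
Δx = v₀t + ½at² = 7.75·3 + 0.5·-1.9·3² = 14.7 m
Speed at end of phase 2 = 2.05 m/s

2.05 m/s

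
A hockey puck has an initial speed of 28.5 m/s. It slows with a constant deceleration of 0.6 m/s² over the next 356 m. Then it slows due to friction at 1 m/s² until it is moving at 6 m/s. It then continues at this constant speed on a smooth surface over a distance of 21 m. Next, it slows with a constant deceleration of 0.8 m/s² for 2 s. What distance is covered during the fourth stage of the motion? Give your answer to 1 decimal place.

10.4 m

Phase 1 (decelerating): v₀ = 28.5 m/s, a = -0.6 m/s².
v² = v₀² + 2aΔx = 28.5² + 2·-0.6·356 = 385 → v = 19.6 m/s
t = (v − v₀)/a = (19.6 − 28.5)/-0.6 = 14.8 s

Phase 2 (decelerating): v₀ = 19.6 m/s, a = -1 m/s².
v = v₀ + at → t = (6 − 19.6) / -1 = 13.6 s
v² = v₀² + 2aΔx → Δx = (6² − 19.6²)/(2·-1) = 175 m

Phase 3 (constant speed): v₀ = 6.00 m/s, a = 0 m/s².
Constant speed: t = d/v = 21/6.00 = 3.50 s

Phase 4 (decelerating): v₀ = 6.00 m/s, a = -0.8 m/s².
v = v₀ + at = 6.00 + (-0.8)(2) = 4.40 m/s
Δx = v₀t + ½at² = 6.00·2 + 0.5·-0.8·2² = 10.4 m
Distance in phase 4 = 10.4 m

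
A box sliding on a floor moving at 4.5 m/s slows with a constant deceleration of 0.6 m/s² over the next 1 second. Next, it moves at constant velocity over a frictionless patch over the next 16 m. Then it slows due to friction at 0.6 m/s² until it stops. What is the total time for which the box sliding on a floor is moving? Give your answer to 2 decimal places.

Phase 1 (decelerating): v₀ = 4.50 m/s, a = -0.6 m/s².
v = v₀ + at = 4.50 + (-0.6)(1) = 3.90 m/s
Δx = v₀t + ½at² = 4.50·1 + 0.5·-0.6·1² = 4.20 m

Phase 2 (constant speed): v₀ = 3.90 m/s, a = 0 m/s².
Constant speed: t = d/v = 16/3.90 = 4.10 s

Phase 3 (decelerating): v₀ = 3.90 m/s, a = -0.6 m/s².
v = v₀ + at → t = (0 − 3.90) / -0.6 = 6.50 s
v² = v₀² + 2aΔx → Δx = (0² − 3.90²)/(2·-0.6) = 12.7 m
Total time = 1.00 + 4.10 + 6.50 = 11.6 s

11.60 s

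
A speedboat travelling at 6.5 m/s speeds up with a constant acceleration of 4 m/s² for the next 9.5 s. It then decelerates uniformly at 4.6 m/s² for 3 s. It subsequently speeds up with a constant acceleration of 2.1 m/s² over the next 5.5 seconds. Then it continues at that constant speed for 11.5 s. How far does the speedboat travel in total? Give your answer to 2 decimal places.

Phase 1 (accelerating): v₀ = 6.50 m/s, a = 4 m/s².
v = v₀ + at = 6.50 + (4)(9.5) = 44.5 m/s
Δx = v₀t + ½at² = 6.50·9.5 + 0.5·4·9.5² = 242 m

Phase 2 (decelerating): v₀ = 44.5 m/s, a = -4.6 m/s².
v = v₀ + at = 44.5 + (-4.6)(3) = 30.7 m/s
Δx = v₀t + ½at² = 44.5·3 + 0.5·-4.6·3² = 113 m

Phase 3 (accelerating): v₀ = 30.7 m/s, a = 2.1 m/s².
v = v₀ + at = 30.7 + (2.1)(5.5) = 42.2 m/s
Δx = v₀t + ½at² = 30.7·5.5 + 0.5·2.1·5.5² = 201 m

Phase 4 (constant speed): v₀ = 42.2 m/s, a = 0 m/s².
v = v₀ + at = 42.2 + (0)(11.5) = 42.2 m/s
Δx = v₀t + ½at² = 42.2·11.5 + 0.5·0·11.5² = 486 m
Total distance = 242 + 113 + 201 + 486 = 1040 m

1041.54 m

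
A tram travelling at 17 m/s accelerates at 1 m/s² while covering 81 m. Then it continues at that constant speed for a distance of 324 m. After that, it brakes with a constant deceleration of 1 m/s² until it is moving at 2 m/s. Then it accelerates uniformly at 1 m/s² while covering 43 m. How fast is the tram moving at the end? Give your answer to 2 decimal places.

9.49 m/s

Phase 1 (accelerating): v₀ = 17.0 m/s, a = 1 m/s².
v² = v₀² + 2aΔx = 17.0² + 2·1·81 = 451 → v = 21.2 m/s
t = (v − v₀)/a = (21.2 − 17.0)/1 = 4.24 s

Phase 2 (constant speed): v₀ = 21.2 m/s, a = 0 m/s².
Constant speed: t = d/v = 324/21.2 = 15.3 s

Phase 3 (decelerating): v₀ = 21.2 m/s, a = -1 m/s².
v = v₀ + at → t = (2 − 21.2) / -1 = 19.2 s
v² = v₀² + 2aΔx → Δx = (2² − 21.2²)/(2·-1) = 224 m

Phase 4 (accelerating): v₀ = 2.00 m/s, a = 1 m/s².
v² = v₀² + 2aΔx = 2.00² + 2·1·43 = 90.0 → v = 9.49 m/s
t = (v − v₀)/a = (9.49 − 2.00)/1 = 7.49 s
Final speed = 9.49 m/s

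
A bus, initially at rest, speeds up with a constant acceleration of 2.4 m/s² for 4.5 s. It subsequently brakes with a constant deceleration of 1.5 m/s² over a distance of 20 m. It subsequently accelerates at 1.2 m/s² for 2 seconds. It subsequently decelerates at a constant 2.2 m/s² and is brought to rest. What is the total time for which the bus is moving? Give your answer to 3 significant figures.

Phase 1 (accelerating): v₀ = 0 m/s, a = 2.4 m/s².
v = v₀ + at = 0 + (2.4)(4.5) = 10.8 m/s
Δx = v₀t + ½at² = 0·4.5 + 0.5·2.4·4.5² = 24.3 m

Phase 2 (decelerating): v₀ = 10.8 m/s, a = -1.5 m/s².
v² = v₀² + 2aΔx = 10.8² + 2·-1.5·20 = 56.6 → v = 7.53 m/s
t = (v − v₀)/a = (7.53 − 10.8)/-1.5 = 2.18 s

Phase 3 (accelerating): v₀ = 7.53 m/s, a = 1.2 m/s².
v = v₀ + at = 7.53 + (1.2)(2) = 9.93 m/s
Δx = v₀t + ½at² = 7.53·2 + 0.5·1.2·2² = 17.5 m

Phase 4 (decelerating): v₀ = 9.93 m/s, a = -2.2 m/s².
v = v₀ + at → t = (0 − 9.93) / -2.2 = 4.51 s
v² = v₀² + 2aΔx → Δx = (0² − 9.93²)/(2·-2.2) = 22.4 m
Total time = 4.50 + 2.18 + 2.00 + 4.51 = 13.2 s

13.2 s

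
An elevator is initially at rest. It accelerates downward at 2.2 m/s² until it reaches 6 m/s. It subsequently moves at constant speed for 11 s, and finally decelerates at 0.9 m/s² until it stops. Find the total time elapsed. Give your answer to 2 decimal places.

20.39 s

Phase 1 (accelerating): v₀ = 0 m/s, a = 2.2 m/s².
v = v₀ + at → t = (6 − 0) / 2.2 = 2.73 s
v² = v₀² + 2aΔx → Δx = (6² − 0²)/(2·2.2) = 8.18 m

Phase 2 (constant speed): v₀ = 6.00 m/s, a = 0 m/s².
v = v₀ + at = 6.00 + (0)(11) = 6.00 m/s
Δx = v₀t + ½at² = 6.00·11 + 0.5·0·11² = 66.0 m

Phase 3 (decelerating): v₀ = 6.00 m/s, a = -0.9 m/s².
v = v₀ + at → t = (0 − 6.00) / -0.9 = 6.67 s
v² = v₀² + 2aΔx → Δx = (0² − 6.00²)/(2·-0.9) = 20.0 m
Total time = 2.73 + 11.0 + 6.67 = 20.4 s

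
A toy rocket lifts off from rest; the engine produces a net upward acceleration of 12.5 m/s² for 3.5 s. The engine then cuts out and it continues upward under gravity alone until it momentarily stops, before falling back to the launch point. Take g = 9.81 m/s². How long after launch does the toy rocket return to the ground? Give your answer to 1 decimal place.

13.9 s

Phase 1 (powered ascent): v₀ = 0 m/s, a = 12.5 m/s².
v = v₀ + at = 0 + (12.5)(3.5) = 43.8 m/s
Δx = v₀t + ½at² = 0·3.5 + 0.5·12.5·3.5² = 76.6 m

Phase 2 (coasting upward): v₀ = 43.8 m/s, a = -9.81 m/s².
v = v₀ + at → t = (0 − 43.8) / -9.81 = 4.46 s
v² = v₀² + 2aΔx → Δx = (0² − 43.8²)/(2·-9.81) = 97.6 m

Phase 3 (free fall): v₀ = 0 m/s, a = -9.81 m/s².
Falls 174 m from rest: t = √(2·174/9.81) = 5.96 s; v = g·t = 58.4 m/s.
Total time = 3.50 + 4.46 + 5.96 = 13.9 s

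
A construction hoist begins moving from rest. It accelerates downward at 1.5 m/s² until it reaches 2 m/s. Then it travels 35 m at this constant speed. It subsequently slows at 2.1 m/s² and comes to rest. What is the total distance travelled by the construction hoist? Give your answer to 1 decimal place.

Phase 1 (accelerating): v₀ = 0 m/s, a = 1.5 m/s².
v = v₀ + at → t = (2 − 0) / 1.5 = 1.33 s
v² = v₀² + 2aΔx → Δx = (2² − 0²)/(2·1.5) = 1.33 m

Phase 2 (constant speed): v₀ = 2.00 m/s, a = 0 m/s².
Constant speed: t = d/v = 35/2.00 = 17.5 s

Phase 3 (decelerating): v₀ = 2.00 m/s, a = -2.1 m/s².
v = v₀ + at → t = (0 − 2.00) / -2.1 = 0.952 s
v² = v₀² + 2aΔx → Δx = (0² − 2.00²)/(2·-2.1) = 0.952 m
Total distance = 1.33 + 35.0 + 0.952 = 37.3 m

37.3 m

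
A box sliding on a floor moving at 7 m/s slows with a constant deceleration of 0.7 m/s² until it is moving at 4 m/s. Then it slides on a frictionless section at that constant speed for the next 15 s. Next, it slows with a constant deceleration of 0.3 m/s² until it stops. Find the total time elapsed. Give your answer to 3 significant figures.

Phase 1 (decelerating): v₀ = 7.00 m/s, a = -0.7 m/s².
v = v₀ + at → t = (4 − 7.00) / -0.7 = 4.29 s
v² = v₀² + 2aΔx → Δx = (4² − 7.00²)/(2·-0.7) = 23.6 m

Phase 2 (constant speed): v₀ = 4.00 m/s, a = 0 m/s².
v = v₀ + at = 4.00 + (0)(15) = 4.00 m/s
Δx = v₀t + ½at² = 4.00·15 + 0.5·0·15² = 60.0 m

Phase 3 (decelerating): v₀ = 4.00 m/s, a = -0.3 m/s².
v = v₀ + at → t = (0 − 4.00) / -0.3 = 13.3 s
v² = v₀² + 2aΔx → Δx = (0² − 4.00²)/(2·-0.3) = 26.7 m
Total time = 4.29 + 15.0 + 13.3 = 32.6 s

32.6 s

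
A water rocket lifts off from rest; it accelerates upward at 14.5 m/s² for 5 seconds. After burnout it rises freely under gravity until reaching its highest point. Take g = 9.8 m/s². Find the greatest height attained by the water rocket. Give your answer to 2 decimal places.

Phase 1 (powered ascent): v₀ = 0 m/s, a = 14.5 m/s².
v = v₀ + at = 0 + (14.5)(5) = 72.5 m/s
Δx = v₀t + ½at² = 0·5 + 0.5·14.5·5² = 181 m

Phase 2 (coasting upward): v₀ = 72.5 m/s, a = -9.8 m/s².
v = v₀ + at → t = (0 − 72.5) / -9.8 = 7.40 s
v² = v₀² + 2aΔx → Δx = (0² − 72.5²)/(2·-9.8) = 268 m
Maximum height = 181 + 268 = 449 m

449.43 m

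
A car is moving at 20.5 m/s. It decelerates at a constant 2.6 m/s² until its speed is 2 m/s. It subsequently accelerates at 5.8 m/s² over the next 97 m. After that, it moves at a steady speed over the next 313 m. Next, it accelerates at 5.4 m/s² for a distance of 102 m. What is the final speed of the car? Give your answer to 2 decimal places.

47.23 m/s

Phase 1 (decelerating): v₀ = 20.5 m/s, a = -2.6 m/s².
v = v₀ + at → t = (2 − 20.5) / -2.6 = 7.12 s
v² = v₀² + 2aΔx → Δx = (2² − 20.5²)/(2·-2.6) = 80.0 m

Phase 2 (accelerating): v₀ = 2.00 m/s, a = 5.8 m/s².
v² = v₀² + 2aΔx = 2.00² + 2·5.8·97 = 1130 → v = 33.6 m/s
t = (v − v₀)/a = (33.6 − 2.00)/5.8 = 5.45 s

Phase 3 (constant speed): v₀ = 33.6 m/s, a = 0 m/s².
Constant speed: t = d/v = 313/33.6 = 9.31 s

Phase 4 (accelerating): v₀ = 33.6 m/s, a = 5.4 m/s².
v² = v₀² + 2aΔx = 33.6² + 2·5.4·102 = 2230 → v = 47.2 m/s
t = (v − v₀)/a = (47.2 − 33.6)/5.4 = 2.52 s
Final speed = 47.2 m/s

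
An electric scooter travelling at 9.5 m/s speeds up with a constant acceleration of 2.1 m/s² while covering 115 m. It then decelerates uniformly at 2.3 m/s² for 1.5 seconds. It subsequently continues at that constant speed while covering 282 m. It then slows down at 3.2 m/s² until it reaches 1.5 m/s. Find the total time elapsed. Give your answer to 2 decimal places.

28.07 s

Phase 1 (accelerating): v₀ = 9.50 m/s, a = 2.1 m/s².
v² = v₀² + 2aΔx = 9.50² + 2·2.1·115 = 573 → v = 23.9 m/s
t = (v − v₀)/a = (23.9 − 9.50)/2.1 = 6.88 s

Phase 2 (decelerating): v₀ = 23.9 m/s, a = -2.3 m/s².
v = v₀ + at = 23.9 + (-2.3)(1.5) = 20.5 m/s
Δx = v₀t + ½at² = 23.9·1.5 + 0.5·-2.3·1.5² = 33.3 m

Phase 3 (constant speed): v₀ = 20.5 m/s, a = 0 m/s².
Constant speed: t = d/v = 282/20.5 = 13.8 s

Phase 4 (decelerating): v₀ = 20.5 m/s, a = -3.2 m/s².
v = v₀ + at → t = (1.5 − 20.5) / -3.2 = 5.94 s
v² = v₀² + 2aΔx → Δx = (1.5² − 20.5²)/(2·-3.2) = 65.3 m
Total time = 6.88 + 1.50 + 13.8 + 5.94 = 28.1 s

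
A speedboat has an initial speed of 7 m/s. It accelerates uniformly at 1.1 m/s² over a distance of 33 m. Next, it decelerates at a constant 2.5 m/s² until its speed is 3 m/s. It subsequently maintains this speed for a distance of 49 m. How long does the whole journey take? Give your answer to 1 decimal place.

Phase 1 (accelerating): v₀ = 7.00 m/s, a = 1.1 m/s².
v² = v₀² + 2aΔx = 7.00² + 2·1.1·33 = 122 → v = 11.0 m/s
t = (v − v₀)/a = (11.0 − 7.00)/1.1 = 3.66 s

Phase 2 (decelerating): v₀ = 11.0 m/s, a = -2.5 m/s².
v = v₀ + at → t = (3 − 11.0) / -2.5 = 3.21 s
v² = v₀² + 2aΔx → Δx = (3² − 11.0²)/(2·-2.5) = 22.5 m

Phase 3 (constant speed): v₀ = 3.00 m/s, a = 0 m/s².
Constant speed: t = d/v = 49/3.00 = 16.3 s
Total time = 3.66 + 3.21 + 16.3 = 23.2 s

23.2 s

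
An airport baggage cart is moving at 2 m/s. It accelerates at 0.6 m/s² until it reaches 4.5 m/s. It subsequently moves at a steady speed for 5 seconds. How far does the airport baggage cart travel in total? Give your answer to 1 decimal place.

36.0 m

Phase 1 (accelerating): v₀ = 2.00 m/s, a = 0.6 m/s².
v = v₀ + at → t = (4.5 − 2.00) / 0.6 = 4.17 s
v² = v₀² + 2aΔx → Δx = (4.5² − 2.00²)/(2·0.6) = 13.5 m

Phase 2 (constant speed): v₀ = 4.50 m/s, a = 0 m/s².
v = v₀ + at = 4.50 + (0)(5) = 4.50 m/s
Δx = v₀t + ½at² = 4.50·5 + 0.5·0·5² = 22.5 m
Total distance = 13.5 + 22.5 = 36.0 m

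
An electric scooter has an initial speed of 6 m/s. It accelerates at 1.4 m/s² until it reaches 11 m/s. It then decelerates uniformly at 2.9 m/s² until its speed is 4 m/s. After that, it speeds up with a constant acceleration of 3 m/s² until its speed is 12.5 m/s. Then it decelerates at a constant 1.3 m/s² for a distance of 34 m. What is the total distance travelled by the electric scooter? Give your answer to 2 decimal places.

105.84 m

Phase 1 (accelerating): v₀ = 6.00 m/s, a = 1.4 m/s².
v = v₀ + at → t = (11 − 6.00) / 1.4 = 3.57 s
v² = v₀² + 2aΔx → Δx = (11² − 6.00²)/(2·1.4) = 30.4 m

Phase 2 (decelerating): v₀ = 11.0 m/s, a = -2.9 m/s².
v = v₀ + at → t = (4 − 11.0) / -2.9 = 2.41 s
v² = v₀² + 2aΔx → Δx = (4² − 11.0²)/(2·-2.9) = 18.1 m

Phase 3 (accelerating): v₀ = 4.00 m/s, a = 3 m/s².
v = v₀ + at → t = (12.5 − 4.00) / 3 = 2.83 s
v² = v₀² + 2aΔx → Δx = (12.5² − 4.00²)/(2·3) = 23.4 m

Phase 4 (decelerating): v₀ = 12.5 m/s, a = -1.3 m/s².
v² = v₀² + 2aΔx = 12.5² + 2·-1.3·34 = 67.8 → v = 8.24 m/s
t = (v − v₀)/a = (8.24 − 12.5)/-1.3 = 3.28 s
Total distance = 30.4 + 18.1 + 23.4 + 34.0 = 106 m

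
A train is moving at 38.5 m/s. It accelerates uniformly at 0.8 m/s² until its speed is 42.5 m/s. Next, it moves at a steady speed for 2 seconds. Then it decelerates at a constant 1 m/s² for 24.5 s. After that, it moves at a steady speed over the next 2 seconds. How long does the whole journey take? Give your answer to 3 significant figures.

33.5 s

Phase 1 (accelerating): v₀ = 38.5 m/s, a = 0.8 m/s².
v = v₀ + at → t = (42.5 − 38.5) / 0.8 = 5.00 s
v² = v₀² + 2aΔx → Δx = (42.5² − 38.5²)/(2·0.8) = 202 m

Phase 2 (constant speed): v₀ = 42.5 m/s, a = 0 m/s².
v = v₀ + at = 42.5 + (0)(2) = 42.5 m/s
Δx = v₀t + ½at² = 42.5·2 + 0.5·0·2² = 85.0 m

Phase 3 (decelerating): v₀ = 42.5 m/s, a = -1 m/s².
v = v₀ + at = 42.5 + (-1)(24.5) = 18.0 m/s
Δx = v₀t + ½at² = 42.5·24.5 + 0.5·-1·24.5² = 741 m

Phase 4 (constant speed): v₀ = 18.0 m/s, a = 0 m/s².
v = v₀ + at = 18.0 + (0)(2) = 18.0 m/s
Δx = v₀t + ½at² = 18.0·2 + 0.5·0·2² = 36.0 m
Total time = 5.00 + 2.00 + 24.5 + 2.00 = 33.5 s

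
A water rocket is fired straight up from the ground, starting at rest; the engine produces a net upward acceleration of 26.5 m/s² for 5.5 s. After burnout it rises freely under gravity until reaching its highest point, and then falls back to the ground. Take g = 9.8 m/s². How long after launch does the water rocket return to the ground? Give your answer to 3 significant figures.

Phase 1 (powered ascent): v₀ = 0 m/s, a = 26.5 m/s².
v = v₀ + at = 0 + (26.5)(5.5) = 146 m/s
Δx = v₀t + ½at² = 0·5.5 + 0.5·26.5·5.5² = 401 m

Phase 2 (coasting upward): v₀ = 146 m/s, a = -9.8 m/s².
v = v₀ + at → t = (0 − 146) / -9.8 = 14.9 s
v² = v₀² + 2aΔx → Δx = (0² − 146²)/(2·-9.8) = 1080 m

Phase 3 (free fall): v₀ = 0 m/s, a = -9.8 m/s².
Falls 1480 m from rest: t = √(2·1480/9.8) = 17.4 s; v = g·t = 171 m/s.
Total time = 5.50 + 14.9 + 17.4 = 37.8 s

37.8 s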